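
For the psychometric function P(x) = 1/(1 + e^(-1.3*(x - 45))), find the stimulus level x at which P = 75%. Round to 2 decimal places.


At P = 0.75: 0.75 = 1/(1 + e^(-k*(x-x0)))
Solving: e^(-k*(x-x0)) = 1/3
x = x0 + ln(3)/k
ln(3) = 1.0986
x = 45 + 1.0986/1.3
= 45 + 0.8451
= 45.85


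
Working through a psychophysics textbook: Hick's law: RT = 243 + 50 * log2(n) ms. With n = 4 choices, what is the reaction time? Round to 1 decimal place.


RT = 243 + 50 * log2(4)
log2(4) = 2.0
RT = 243 + 50 * 2.0
= 243 + 100.0
= 343.0 ms


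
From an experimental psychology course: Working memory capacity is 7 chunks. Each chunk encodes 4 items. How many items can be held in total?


Total items = chunks * items_per_chunk
= 7 * 4
= 28


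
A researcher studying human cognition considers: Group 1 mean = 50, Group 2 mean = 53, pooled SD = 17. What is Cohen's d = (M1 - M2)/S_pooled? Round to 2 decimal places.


Cohen's d = (M1 - M2) / S_pooled
= (50 - 53) / 17
= -3 / 17
= -0.18


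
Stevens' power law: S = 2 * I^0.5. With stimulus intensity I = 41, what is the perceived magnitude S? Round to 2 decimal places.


S = 2 * 41^0.5
41^0.5 = 6.4031
S = 2 * 6.4031
= 12.81


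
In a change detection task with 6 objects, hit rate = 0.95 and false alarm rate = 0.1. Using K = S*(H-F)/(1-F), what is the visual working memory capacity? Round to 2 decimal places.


K = S * (H - F) / (1 - F)
H - F = 0.85
1 - F = 0.9
K = 6 * 0.85 / 0.9
= 5.67


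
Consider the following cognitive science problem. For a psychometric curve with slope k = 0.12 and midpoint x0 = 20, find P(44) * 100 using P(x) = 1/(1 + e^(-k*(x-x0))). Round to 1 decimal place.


P(x) = 1/(1 + e^(-0.12*(44 - 20)))
Exponent = -0.12 * 24 = -2.88
e^(-2.88) = 0.056135
P = 1/(1 + 0.056135) = 0.946849
Percentage = 94.7


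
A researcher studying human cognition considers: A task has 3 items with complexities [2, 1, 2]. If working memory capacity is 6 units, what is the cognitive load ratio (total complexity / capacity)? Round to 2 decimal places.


Total complexity = 2 + 1 + 2 = 5
Load = total / capacity = 5 / 6
= 0.83


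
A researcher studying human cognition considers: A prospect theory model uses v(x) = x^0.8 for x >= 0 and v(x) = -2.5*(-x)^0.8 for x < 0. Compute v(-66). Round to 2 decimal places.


Since x = -66 < 0, use v(x) = -lambda*(-x)^alpha
(-x) = 66
66^0.8 = 28.5519
v(-66) = -2.5 * 28.5519
= -71.38


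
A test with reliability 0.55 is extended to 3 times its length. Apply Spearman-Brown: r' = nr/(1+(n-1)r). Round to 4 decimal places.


r_new = n*r / (1 + (n-1)*r)
Numerator = 3 * 0.55 = 1.65
Denominator = 1 + 2 * 0.55 = 2.1
r_new = 1.65 / 2.1
= 0.7857


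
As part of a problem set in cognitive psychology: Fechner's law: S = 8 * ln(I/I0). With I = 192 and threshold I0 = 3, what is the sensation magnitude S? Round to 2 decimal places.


S = 8 * ln(192/3)
I/I0 = 64.0
ln(64.0) = 4.1589
S = 8 * 4.1589
= 33.27


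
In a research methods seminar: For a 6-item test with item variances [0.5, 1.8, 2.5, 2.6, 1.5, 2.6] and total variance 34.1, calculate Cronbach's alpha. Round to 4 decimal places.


alpha = (k/(k-1)) * (1 - sum(s_i^2)/s_total^2)
sum(item variances) = 11.5
k/(k-1) = 6/5 = 1.2
1 - 11.5/34.1 = 1 - 0.337243 = 0.662757
alpha = 1.2 * 0.662757
= 0.7953


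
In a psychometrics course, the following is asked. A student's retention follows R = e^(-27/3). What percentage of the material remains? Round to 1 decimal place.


R = e^(-t/S)
-t/S = -27/3 = -9.0
R = e^(-9.0) = 0.000123
Percentage = 0.000123 * 100
= 0.0


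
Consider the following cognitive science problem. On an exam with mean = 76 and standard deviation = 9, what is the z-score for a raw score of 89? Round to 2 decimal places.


z = (X - mu) / sigma
= (89 - 76) / 9
= 13 / 9
= 1.44


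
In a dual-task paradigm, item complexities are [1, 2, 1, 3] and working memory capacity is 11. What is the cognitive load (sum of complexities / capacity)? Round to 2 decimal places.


Total complexity = 1 + 2 + 1 + 3 = 7
Load = total / capacity = 7 / 11
= 0.64


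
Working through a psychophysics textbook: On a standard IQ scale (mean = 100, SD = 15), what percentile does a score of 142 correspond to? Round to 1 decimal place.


z = (IQ - mean) / SD
z = (142 - 100) / 15 = 2.8
Percentile = Phi(2.8) * 100
Phi(2.8) = 0.997445
= 99.7


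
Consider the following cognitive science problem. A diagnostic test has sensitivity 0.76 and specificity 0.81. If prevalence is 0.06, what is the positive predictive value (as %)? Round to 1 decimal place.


PPV = (sens * prev) / (sens * prev + (1-spec) * (1-prev))
Numerator = 0.76 * 0.06 = 0.0456
P(positive and no disease) = (1 - spec) * (1 - prev) = (1 - 0.81) * (1 - 0.06) = 0.1786
Denominator = 0.0456 + 0.1786 = 0.2242
PPV = 0.0456 / 0.2242 = 0.20339
As percentage = 20.3


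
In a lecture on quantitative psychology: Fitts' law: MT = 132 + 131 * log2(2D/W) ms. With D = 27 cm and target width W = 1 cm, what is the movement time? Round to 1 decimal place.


MT = 132 + 131 * log2(2*27/1)
2D/W = 54.0
log2(54.0) = 5.7549
MT = 132 + 131 * 5.7549
= 885.9 ms


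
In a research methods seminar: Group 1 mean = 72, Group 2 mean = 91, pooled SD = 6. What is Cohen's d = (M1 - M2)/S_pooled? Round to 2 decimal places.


Cohen's d = (M1 - M2) / S_pooled
= (72 - 91) / 6
= -19 / 6
= -3.17


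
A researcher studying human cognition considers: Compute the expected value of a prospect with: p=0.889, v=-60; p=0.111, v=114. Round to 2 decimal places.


EU = sum(p_i * v_i)
0.889 * -60 = -53.34
0.111 * 114 = 12.654
EU = -53.34 + 12.654
= -40.69


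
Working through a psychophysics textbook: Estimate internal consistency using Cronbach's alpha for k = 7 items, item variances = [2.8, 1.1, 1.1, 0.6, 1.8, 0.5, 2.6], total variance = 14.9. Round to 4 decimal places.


alpha = (k/(k-1)) * (1 - sum(s_i^2)/s_total^2)
sum(item variances) = 10.5
k/(k-1) = 7/6 = 1.166667
1 - 10.5/14.9 = 1 - 0.704698 = 0.295302
alpha = 1.166667 * 0.295302
= 0.3445


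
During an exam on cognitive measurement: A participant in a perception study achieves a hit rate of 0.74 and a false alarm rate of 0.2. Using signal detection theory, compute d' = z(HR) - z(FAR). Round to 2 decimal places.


d' = z(HR) - z(FAR)
z(0.74) = 0.6433
z(0.2) = -0.8416
d' = 0.6433 - -0.8416
= 1.48


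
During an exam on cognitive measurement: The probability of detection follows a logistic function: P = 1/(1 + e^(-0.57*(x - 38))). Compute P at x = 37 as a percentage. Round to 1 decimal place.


P(x) = 1/(1 + e^(-0.57*(37 - 38)))
Exponent = -0.57 * -1 = 0.57
e^(0.57) = 1.768267
P = 1/(1 + 1.768267) = 0.361237
Percentage = 36.1


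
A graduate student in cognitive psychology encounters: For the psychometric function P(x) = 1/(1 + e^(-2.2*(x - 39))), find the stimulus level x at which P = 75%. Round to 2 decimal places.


At P = 0.75: 0.75 = 1/(1 + e^(-k*(x-x0)))
Solving: e^(-k*(x-x0)) = 1/3
x = x0 + ln(3)/k
ln(3) = 1.0986
x = 39 + 1.0986/2.2
= 39 + 0.4994
= 39.50


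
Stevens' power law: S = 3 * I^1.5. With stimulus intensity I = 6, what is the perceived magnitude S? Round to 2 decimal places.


S = 3 * 6^1.5
6^1.5 = 14.6969
S = 3 * 14.6969
= 44.09


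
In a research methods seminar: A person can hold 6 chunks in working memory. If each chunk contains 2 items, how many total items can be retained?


Total items = chunks * items_per_chunk
= 6 * 2
= 12


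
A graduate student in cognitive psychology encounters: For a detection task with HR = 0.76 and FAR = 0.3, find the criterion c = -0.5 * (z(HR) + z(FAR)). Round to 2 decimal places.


c = -0.5 * (z(HR) + z(FAR))
z(0.76) = 0.7063
z(0.3) = -0.5244
c = -0.5 * (0.7063 + -0.5244)
= -0.5 * 0.1819
= -0.09


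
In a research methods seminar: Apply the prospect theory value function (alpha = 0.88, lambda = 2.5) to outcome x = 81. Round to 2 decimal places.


Since x = 81 >= 0, use v(x) = x^0.88
81^0.88 = 47.8043
v(81) = 47.80


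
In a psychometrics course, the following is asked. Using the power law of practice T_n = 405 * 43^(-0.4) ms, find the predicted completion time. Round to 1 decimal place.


T_n = 405 * 43^(-0.4)
43^(-0.4) = 0.222133
T_n = 405 * 0.222133
= 90.0 ms


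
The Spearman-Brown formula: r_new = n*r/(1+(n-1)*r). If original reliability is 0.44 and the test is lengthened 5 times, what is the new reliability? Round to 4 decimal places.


r_new = n*r / (1 + (n-1)*r)
Numerator = 5 * 0.44 = 2.2
Denominator = 1 + 4 * 0.44 = 2.76
r_new = 2.2 / 2.76
= 0.7971


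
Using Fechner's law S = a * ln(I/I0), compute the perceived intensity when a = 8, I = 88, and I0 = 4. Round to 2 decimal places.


S = 8 * ln(88/4)
I/I0 = 22.0
ln(22.0) = 3.091
S = 8 * 3.091
= 24.73


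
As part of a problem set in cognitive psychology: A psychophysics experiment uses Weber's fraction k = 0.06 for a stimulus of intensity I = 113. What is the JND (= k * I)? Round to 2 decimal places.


JND = k * I
JND = 0.06 * 113
= 6.78


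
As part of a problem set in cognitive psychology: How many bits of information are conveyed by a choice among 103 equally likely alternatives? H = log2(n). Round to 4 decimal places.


H = log2(n)
H = log2(103)
= 6.6865


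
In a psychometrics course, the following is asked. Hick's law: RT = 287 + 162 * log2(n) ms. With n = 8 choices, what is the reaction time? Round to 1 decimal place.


RT = 287 + 162 * log2(8)
log2(8) = 3.0
RT = 287 + 162 * 3.0
= 287 + 486.0
= 773.0 ms


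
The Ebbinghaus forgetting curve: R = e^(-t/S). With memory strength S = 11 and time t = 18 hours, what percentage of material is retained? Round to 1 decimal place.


R = e^(-t/S)
-t/S = -18/11 = -1.636364
R = e^(-1.636364) = 0.194687
Percentage = 0.194687 * 100
= 19.5


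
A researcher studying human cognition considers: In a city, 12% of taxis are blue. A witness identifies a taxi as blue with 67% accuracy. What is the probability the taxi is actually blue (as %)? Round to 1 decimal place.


P(blue | says blue) = P(says blue | blue)*P(blue) / [P(says blue | blue)*P(blue) + P(says blue | not blue)*P(not blue)]
Numerator = 0.67 * 0.12 = 0.0804
False identification = 0.33 * 0.88 = 0.2904
P = 0.0804 / (0.0804 + 0.2904)
= 0.0804 / 0.3708
As percentage = 21.7


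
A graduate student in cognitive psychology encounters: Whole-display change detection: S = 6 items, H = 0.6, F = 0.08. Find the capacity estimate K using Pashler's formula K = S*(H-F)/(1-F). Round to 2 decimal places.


K = S * (H - F) / (1 - F)
H - F = 0.52
1 - F = 0.92
K = 6 * 0.52 / 0.92
= 3.39


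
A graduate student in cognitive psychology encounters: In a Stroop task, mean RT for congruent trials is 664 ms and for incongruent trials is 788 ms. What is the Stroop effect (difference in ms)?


Stroop effect = RT(incongruent) - RT(congruent)
= 788 - 664
= 124 ms


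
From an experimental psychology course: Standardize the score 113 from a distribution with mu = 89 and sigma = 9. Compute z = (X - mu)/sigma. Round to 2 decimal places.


z = (X - mu) / sigma
= (113 - 89) / 9
= 24 / 9
= 2.67


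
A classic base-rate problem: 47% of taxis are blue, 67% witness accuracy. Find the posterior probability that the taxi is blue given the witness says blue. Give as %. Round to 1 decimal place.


P(blue | says blue) = P(says blue | blue)*P(blue) / [P(says blue | blue)*P(blue) + P(says blue | not blue)*P(not blue)]
Numerator = 0.67 * 0.47 = 0.3149
False identification = 0.33 * 0.53 = 0.1749
P = 0.3149 / (0.3149 + 0.1749)
= 0.3149 / 0.4898
As percentage = 64.3


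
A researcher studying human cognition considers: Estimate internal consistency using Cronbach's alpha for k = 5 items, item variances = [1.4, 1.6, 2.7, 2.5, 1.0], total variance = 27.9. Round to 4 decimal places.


alpha = (k/(k-1)) * (1 - sum(s_i^2)/s_total^2)
sum(item variances) = 9.2
k/(k-1) = 5/4 = 1.25
1 - 9.2/27.9 = 1 - 0.329749 = 0.670251
alpha = 1.25 * 0.670251
= 0.8378


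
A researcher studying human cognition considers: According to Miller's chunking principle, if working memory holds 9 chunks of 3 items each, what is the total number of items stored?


Total items = chunks * items_per_chunk
= 9 * 3
= 27


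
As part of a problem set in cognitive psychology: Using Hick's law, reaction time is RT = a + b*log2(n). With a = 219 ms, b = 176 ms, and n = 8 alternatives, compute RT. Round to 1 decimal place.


RT = 219 + 176 * log2(8)
log2(8) = 3.0
RT = 219 + 176 * 3.0
= 219 + 528.0
= 747.0 ms


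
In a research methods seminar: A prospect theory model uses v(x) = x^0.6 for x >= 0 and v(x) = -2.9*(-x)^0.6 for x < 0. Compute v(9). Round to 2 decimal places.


Since x = 9 >= 0, use v(x) = x^0.6
9^0.6 = 3.7372
v(9) = 3.74


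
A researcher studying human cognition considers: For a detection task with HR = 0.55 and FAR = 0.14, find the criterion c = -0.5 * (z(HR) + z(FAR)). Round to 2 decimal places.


c = -0.5 * (z(HR) + z(FAR))
z(0.55) = 0.1257
z(0.14) = -1.0803
c = -0.5 * (0.1257 + -1.0803)
= -0.5 * -0.9546
= 0.48


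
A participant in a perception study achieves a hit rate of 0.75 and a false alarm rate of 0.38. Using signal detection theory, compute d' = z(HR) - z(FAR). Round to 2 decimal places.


d' = z(HR) - z(FAR)
z(0.75) = 0.6745
z(0.38) = -0.3055
d' = 0.6745 - -0.3055
= 0.98


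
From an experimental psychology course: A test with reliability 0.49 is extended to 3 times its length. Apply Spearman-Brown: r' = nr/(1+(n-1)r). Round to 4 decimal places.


r_new = n*r / (1 + (n-1)*r)
Numerator = 3 * 0.49 = 1.47
Denominator = 1 + 2 * 0.49 = 1.98
r_new = 1.47 / 1.98
= 0.7424


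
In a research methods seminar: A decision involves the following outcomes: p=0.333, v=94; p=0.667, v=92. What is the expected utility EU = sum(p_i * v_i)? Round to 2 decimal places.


EU = sum(p_i * v_i)
0.333 * 94 = 31.302
0.667 * 92 = 61.364
EU = 31.302 + 61.364
= 92.67


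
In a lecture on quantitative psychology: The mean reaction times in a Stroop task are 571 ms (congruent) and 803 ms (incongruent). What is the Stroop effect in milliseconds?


Stroop effect = RT(incongruent) - RT(congruent)
= 803 - 571
= 232 ms


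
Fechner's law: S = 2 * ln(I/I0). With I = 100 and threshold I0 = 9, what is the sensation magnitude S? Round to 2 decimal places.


S = 2 * ln(100/9)
I/I0 = 11.111111
ln(11.111111) = 2.4079
S = 2 * 2.4079
= 4.82


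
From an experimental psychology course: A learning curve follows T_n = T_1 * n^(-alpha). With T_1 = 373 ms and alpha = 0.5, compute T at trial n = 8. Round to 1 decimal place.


T_n = 373 * 8^(-0.5)
8^(-0.5) = 0.353553
T_n = 373 * 0.353553
= 131.9 ms


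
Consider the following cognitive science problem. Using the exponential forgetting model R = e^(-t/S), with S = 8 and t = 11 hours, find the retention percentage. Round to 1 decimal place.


R = e^(-t/S)
-t/S = -11/8 = -1.375
R = e^(-1.375) = 0.25284
Percentage = 0.25284 * 100
= 25.3


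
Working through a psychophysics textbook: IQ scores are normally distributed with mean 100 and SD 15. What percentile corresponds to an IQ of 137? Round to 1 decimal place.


z = (IQ - mean) / SD
z = (137 - 100) / 15 = 2.4667
Percentile = Phi(2.4667) * 100
Phi(2.4667) = 0.993182
= 99.3


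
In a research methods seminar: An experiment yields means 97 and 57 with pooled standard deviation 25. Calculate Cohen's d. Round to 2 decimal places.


Cohen's d = (M1 - M2) / S_pooled
= (97 - 57) / 25
= 40 / 25
= 1.60


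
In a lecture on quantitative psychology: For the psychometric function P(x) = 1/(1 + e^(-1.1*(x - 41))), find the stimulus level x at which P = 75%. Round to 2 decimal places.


At P = 0.75: 0.75 = 1/(1 + e^(-k*(x-x0)))
Solving: e^(-k*(x-x0)) = 1/3
x = x0 + ln(3)/k
ln(3) = 1.0986
x = 41 + 1.0986/1.1
= 41 + 0.9987
= 42.00


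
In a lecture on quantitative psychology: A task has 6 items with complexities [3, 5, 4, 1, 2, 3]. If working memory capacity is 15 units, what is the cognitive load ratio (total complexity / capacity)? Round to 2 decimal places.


Total complexity = 3 + 5 + 4 + 1 + 2 + 3 = 18
Load = total / capacity = 18 / 15
= 1.20


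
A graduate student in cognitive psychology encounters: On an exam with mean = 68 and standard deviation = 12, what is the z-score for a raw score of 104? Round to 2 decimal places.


z = (X - mu) / sigma
= (104 - 68) / 12
= 36 / 12
= 3.00


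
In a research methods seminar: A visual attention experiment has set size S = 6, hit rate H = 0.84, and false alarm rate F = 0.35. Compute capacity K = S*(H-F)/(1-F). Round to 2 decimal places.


K = S * (H - F) / (1 - F)
H - F = 0.49
1 - F = 0.65
K = 6 * 0.49 / 0.65
= 4.52


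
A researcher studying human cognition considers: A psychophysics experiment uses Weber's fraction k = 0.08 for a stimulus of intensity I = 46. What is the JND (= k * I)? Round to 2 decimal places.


JND = k * I
JND = 0.08 * 46
= 3.68


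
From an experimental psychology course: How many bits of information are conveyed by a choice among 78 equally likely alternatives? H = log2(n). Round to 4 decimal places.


H = log2(n)
H = log2(78)
= 6.2854


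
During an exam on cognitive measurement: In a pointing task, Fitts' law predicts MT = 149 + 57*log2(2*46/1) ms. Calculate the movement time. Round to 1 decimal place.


MT = 149 + 57 * log2(2*46/1)
2D/W = 92.0
log2(92.0) = 6.5236
MT = 149 + 57 * 6.5236
= 520.8 ms


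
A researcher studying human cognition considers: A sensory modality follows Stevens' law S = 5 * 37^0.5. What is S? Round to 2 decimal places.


S = 5 * 37^0.5
37^0.5 = 6.0828
S = 5 * 6.0828
= 30.41


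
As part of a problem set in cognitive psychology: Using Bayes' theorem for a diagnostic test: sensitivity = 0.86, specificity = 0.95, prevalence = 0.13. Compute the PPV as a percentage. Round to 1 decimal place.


PPV = (sens * prev) / (sens * prev + (1-spec) * (1-prev))
Numerator = 0.86 * 0.13 = 0.1118
P(positive and no disease) = (1 - spec) * (1 - prev) = (1 - 0.95) * (1 - 0.13) = 0.0435
Denominator = 0.1118 + 0.0435 = 0.1553
PPV = 0.1118 / 0.1553 = 0.719897
As percentage = 72.0


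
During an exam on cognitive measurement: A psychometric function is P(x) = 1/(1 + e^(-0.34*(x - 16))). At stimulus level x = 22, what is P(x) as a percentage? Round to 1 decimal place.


P(x) = 1/(1 + e^(-0.34*(22 - 16)))
Exponent = -0.34 * 6 = -2.04
e^(-2.04) = 0.130029
P = 1/(1 + 0.130029) = 0.884933
Percentage = 88.5


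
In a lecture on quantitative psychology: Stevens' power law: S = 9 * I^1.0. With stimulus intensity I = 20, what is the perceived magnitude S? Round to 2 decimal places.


S = 9 * 20^1.0
20^1.0 = 20.0
S = 9 * 20.0
= 180.00


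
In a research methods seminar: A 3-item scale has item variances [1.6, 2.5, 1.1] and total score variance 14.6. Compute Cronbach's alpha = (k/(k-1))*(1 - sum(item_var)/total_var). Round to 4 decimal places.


alpha = (k/(k-1)) * (1 - sum(s_i^2)/s_total^2)
sum(item variances) = 5.2
k/(k-1) = 3/2 = 1.5
1 - 5.2/14.6 = 1 - 0.356164 = 0.643836
alpha = 1.5 * 0.643836
= 0.9658


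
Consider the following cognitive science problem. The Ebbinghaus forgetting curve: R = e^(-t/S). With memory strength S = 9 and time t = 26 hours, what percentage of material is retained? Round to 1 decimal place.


R = e^(-t/S)
-t/S = -26/9 = -2.888889
R = e^(-2.888889) = 0.055638
Percentage = 0.055638 * 100
= 5.6


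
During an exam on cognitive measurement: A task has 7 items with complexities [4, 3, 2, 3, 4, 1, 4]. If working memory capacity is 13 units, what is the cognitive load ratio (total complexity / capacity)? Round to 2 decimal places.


Total complexity = 4 + 3 + 2 + 3 + 4 + 1 + 4 = 21
Load = total / capacity = 21 / 13
= 1.62


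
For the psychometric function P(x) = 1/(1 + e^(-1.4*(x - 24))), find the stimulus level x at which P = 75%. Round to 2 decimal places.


At P = 0.75: 0.75 = 1/(1 + e^(-k*(x-x0)))
Solving: e^(-k*(x-x0)) = 1/3
x = x0 + ln(3)/k
ln(3) = 1.0986
x = 24 + 1.0986/1.4
= 24 + 0.7847
= 24.78


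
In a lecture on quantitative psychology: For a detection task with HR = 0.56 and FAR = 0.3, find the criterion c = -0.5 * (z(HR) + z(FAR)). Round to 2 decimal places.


c = -0.5 * (z(HR) + z(FAR))
z(0.56) = 0.151
z(0.3) = -0.5244
c = -0.5 * (0.151 + -0.5244)
= -0.5 * -0.3734
= 0.19


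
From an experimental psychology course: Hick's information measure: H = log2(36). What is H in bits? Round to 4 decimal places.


H = log2(n)
H = log2(36)
= 5.1699


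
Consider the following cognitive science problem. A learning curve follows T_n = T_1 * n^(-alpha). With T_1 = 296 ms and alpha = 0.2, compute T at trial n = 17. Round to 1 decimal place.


T_n = 296 * 17^(-0.2)
17^(-0.2) = 0.567427
T_n = 296 * 0.567427
= 168.0 ms


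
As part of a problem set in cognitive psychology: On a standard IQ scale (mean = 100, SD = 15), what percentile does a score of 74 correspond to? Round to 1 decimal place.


z = (IQ - mean) / SD
z = (74 - 100) / 15 = -1.7333
Percentile = Phi(-1.7333) * 100
Phi(-1.7333) = 0.041521
= 4.2


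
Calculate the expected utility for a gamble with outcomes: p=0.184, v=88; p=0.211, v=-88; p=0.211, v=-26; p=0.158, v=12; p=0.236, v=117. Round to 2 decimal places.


EU = sum(p_i * v_i)
0.184 * 88 = 16.192
0.211 * -88 = -18.568
0.211 * -26 = -5.486
0.158 * 12 = 1.896
0.236 * 117 = 27.612
EU = 16.192 + -18.568 + -5.486 + 1.896 + 27.612
= 21.65


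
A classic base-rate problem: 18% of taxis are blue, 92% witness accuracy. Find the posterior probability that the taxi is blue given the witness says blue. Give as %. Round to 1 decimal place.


P(blue | says blue) = P(says blue | blue)*P(blue) / [P(says blue | blue)*P(blue) + P(says blue | not blue)*P(not blue)]
Numerator = 0.92 * 0.18 = 0.1656
False identification = 0.08 * 0.82 = 0.0656
P = 0.1656 / (0.1656 + 0.0656)
= 0.1656 / 0.2312
As percentage = 71.6


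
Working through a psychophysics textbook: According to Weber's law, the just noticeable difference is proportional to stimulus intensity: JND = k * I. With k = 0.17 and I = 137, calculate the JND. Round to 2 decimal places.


JND = k * I
JND = 0.17 * 137
= 23.29


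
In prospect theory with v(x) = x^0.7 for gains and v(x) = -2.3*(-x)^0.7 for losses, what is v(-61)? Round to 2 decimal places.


Since x = -61 < 0, use v(x) = -lambda*(-x)^alpha
(-x) = 61
61^0.7 = 17.7718
v(-61) = -2.3 * 17.7718
= -40.88


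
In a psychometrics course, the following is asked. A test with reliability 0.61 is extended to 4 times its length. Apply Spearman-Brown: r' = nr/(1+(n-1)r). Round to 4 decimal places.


r_new = n*r / (1 + (n-1)*r)
Numerator = 4 * 0.61 = 2.44
Denominator = 1 + 3 * 0.61 = 2.83
r_new = 2.44 / 2.83
= 0.8622


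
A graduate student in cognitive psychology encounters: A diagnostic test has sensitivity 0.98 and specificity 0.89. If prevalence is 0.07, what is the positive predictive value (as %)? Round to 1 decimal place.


PPV = (sens * prev) / (sens * prev + (1-spec) * (1-prev))
Numerator = 0.98 * 0.07 = 0.0686
P(positive and no disease) = (1 - spec) * (1 - prev) = (1 - 0.89) * (1 - 0.07) = 0.1023
Denominator = 0.0686 + 0.1023 = 0.1709
PPV = 0.0686 / 0.1709 = 0.401404
As percentage = 40.1


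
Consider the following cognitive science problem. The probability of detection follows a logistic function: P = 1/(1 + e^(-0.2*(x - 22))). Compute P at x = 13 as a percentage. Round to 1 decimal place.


P(x) = 1/(1 + e^(-0.2*(13 - 22)))
Exponent = -0.2 * -9 = 1.8
e^(1.8) = 6.049647
P = 1/(1 + 6.049647) = 0.141851
Percentage = 14.2


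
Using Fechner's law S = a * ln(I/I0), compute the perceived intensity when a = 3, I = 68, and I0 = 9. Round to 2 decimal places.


S = 3 * ln(68/9)
I/I0 = 7.555556
ln(7.555556) = 2.0223
S = 3 * 2.0223
= 6.07


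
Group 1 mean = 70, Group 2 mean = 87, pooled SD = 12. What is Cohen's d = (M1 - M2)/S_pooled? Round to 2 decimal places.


Cohen's d = (M1 - M2) / S_pooled
= (70 - 87) / 12
= -17 / 12
= -1.42


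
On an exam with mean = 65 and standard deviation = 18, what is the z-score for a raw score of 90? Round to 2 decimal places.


z = (X - mu) / sigma
= (90 - 65) / 18
= 25 / 18
= 1.39


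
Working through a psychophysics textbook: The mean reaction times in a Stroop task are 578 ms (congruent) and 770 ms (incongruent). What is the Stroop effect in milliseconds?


Stroop effect = RT(incongruent) - RT(congruent)
= 770 - 578
= 192 ms


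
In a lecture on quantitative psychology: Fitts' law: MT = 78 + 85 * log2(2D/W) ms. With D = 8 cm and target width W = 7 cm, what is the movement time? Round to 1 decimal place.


MT = 78 + 85 * log2(2*8/7)
2D/W = 2.285714
log2(2.285714) = 1.1926
MT = 78 + 85 * 1.1926
= 179.4 ms


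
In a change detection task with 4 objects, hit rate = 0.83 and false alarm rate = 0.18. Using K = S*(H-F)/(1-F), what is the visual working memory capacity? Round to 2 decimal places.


K = S * (H - F) / (1 - F)
H - F = 0.65
1 - F = 0.82
K = 4 * 0.65 / 0.82
= 3.17


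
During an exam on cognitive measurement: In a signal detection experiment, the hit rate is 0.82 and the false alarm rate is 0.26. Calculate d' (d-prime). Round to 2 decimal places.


d' = z(HR) - z(FAR)
z(0.82) = 0.9154
z(0.26) = -0.6433
d' = 0.9154 - -0.6433
= 1.56


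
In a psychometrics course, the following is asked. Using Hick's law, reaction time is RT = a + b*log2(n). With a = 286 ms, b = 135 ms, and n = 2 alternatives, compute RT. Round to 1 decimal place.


RT = 286 + 135 * log2(2)
log2(2) = 1.0
RT = 286 + 135 * 1.0
= 286 + 135.0
= 421.0 ms


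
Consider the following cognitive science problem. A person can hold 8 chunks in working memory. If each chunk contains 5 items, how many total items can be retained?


Total items = chunks * items_per_chunk
= 8 * 5
= 40


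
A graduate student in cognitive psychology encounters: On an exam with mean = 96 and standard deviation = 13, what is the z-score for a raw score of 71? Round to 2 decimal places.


z = (X - mu) / sigma
= (71 - 96) / 13
= -25 / 13
= -1.92


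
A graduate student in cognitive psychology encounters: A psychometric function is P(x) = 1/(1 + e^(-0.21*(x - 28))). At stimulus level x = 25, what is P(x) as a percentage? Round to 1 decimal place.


P(x) = 1/(1 + e^(-0.21*(25 - 28)))
Exponent = -0.21 * -3 = 0.63
e^(0.63) = 1.877611
P = 1/(1 + 1.877611) = 0.34751
Percentage = 34.8


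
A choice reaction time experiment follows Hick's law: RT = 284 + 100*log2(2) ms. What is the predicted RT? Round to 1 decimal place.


RT = 284 + 100 * log2(2)
log2(2) = 1.0
RT = 284 + 100 * 1.0
= 284 + 100.0
= 384.0 ms


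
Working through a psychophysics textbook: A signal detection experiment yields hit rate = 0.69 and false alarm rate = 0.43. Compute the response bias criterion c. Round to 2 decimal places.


c = -0.5 * (z(HR) + z(FAR))
z(0.69) = 0.4959
z(0.43) = -0.1764
c = -0.5 * (0.4959 + -0.1764)
= -0.5 * 0.3195
= -0.16


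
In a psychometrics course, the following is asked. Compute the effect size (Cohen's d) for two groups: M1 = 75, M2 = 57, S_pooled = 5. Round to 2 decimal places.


Cohen's d = (M1 - M2) / S_pooled
= (75 - 57) / 5
= 18 / 5
= 3.60


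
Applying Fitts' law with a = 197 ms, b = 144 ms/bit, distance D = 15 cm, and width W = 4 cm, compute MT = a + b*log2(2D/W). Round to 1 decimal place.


MT = 197 + 144 * log2(2*15/4)
2D/W = 7.5
log2(7.5) = 2.9069
MT = 197 + 144 * 2.9069
= 615.6 ms


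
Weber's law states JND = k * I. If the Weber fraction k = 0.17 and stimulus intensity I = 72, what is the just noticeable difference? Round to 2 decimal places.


JND = k * I
JND = 0.17 * 72
= 12.24


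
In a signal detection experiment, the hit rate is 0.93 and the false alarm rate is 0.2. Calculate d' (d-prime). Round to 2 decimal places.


d' = z(HR) - z(FAR)
z(0.93) = 1.4758
z(0.2) = -0.8416
d' = 1.4758 - -0.8416
= 2.32


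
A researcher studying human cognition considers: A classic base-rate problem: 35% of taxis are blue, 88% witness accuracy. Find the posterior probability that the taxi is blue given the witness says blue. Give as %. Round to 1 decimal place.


P(blue | says blue) = P(says blue | blue)*P(blue) / [P(says blue | blue)*P(blue) + P(says blue | not blue)*P(not blue)]
Numerator = 0.88 * 0.35 = 0.308
False identification = 0.12 * 0.65 = 0.078
P = 0.308 / (0.308 + 0.078)
= 0.308 / 0.386
As percentage = 79.8


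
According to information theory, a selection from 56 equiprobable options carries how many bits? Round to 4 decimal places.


H = log2(n)
H = log2(56)
= 5.8074


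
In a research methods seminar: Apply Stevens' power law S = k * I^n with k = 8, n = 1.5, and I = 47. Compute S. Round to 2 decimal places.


S = 8 * 47^1.5
47^1.5 = 322.2158
S = 8 * 322.2158
= 2577.73


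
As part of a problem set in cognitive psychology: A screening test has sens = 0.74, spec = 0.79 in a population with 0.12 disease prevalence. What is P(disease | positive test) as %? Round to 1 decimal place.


PPV = (sens * prev) / (sens * prev + (1-spec) * (1-prev))
Numerator = 0.74 * 0.12 = 0.0888
P(positive and no disease) = (1 - spec) * (1 - prev) = (1 - 0.79) * (1 - 0.12) = 0.1848
Denominator = 0.0888 + 0.1848 = 0.2736
PPV = 0.0888 / 0.2736 = 0.324561
As percentage = 32.5


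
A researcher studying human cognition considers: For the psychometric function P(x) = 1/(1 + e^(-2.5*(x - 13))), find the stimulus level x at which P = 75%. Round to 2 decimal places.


At P = 0.75: 0.75 = 1/(1 + e^(-k*(x-x0)))
Solving: e^(-k*(x-x0)) = 1/3
x = x0 + ln(3)/k
ln(3) = 1.0986
x = 13 + 1.0986/2.5
= 13 + 0.4394
= 13.44


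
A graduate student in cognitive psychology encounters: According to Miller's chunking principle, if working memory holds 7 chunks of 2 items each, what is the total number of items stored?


Total items = chunks * items_per_chunk
= 7 * 2
= 14


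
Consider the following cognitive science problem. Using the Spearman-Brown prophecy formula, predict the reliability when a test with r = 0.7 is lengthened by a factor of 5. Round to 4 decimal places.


r_new = n*r / (1 + (n-1)*r)
Numerator = 5 * 0.7 = 3.5
Denominator = 1 + 4 * 0.7 = 3.8
r_new = 3.5 / 3.8
= 0.9211


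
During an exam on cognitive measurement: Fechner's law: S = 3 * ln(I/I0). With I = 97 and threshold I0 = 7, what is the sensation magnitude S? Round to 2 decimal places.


S = 3 * ln(97/7)
I/I0 = 13.857143
ln(13.857143) = 2.6288
S = 3 * 2.6288
= 7.89


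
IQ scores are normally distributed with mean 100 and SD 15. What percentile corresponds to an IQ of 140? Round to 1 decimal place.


z = (IQ - mean) / SD
z = (140 - 100) / 15 = 2.6667
Percentile = Phi(2.6667) * 100
Phi(2.6667) = 0.99617
= 99.6


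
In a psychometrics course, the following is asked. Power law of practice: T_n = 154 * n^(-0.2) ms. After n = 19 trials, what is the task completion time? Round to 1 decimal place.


T_n = 154 * 19^(-0.2)
19^(-0.2) = 0.554944
T_n = 154 * 0.554944
= 85.5 ms


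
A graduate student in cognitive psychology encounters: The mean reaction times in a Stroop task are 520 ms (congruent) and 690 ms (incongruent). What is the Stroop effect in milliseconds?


Stroop effect = RT(incongruent) - RT(congruent)
= 690 - 520
= 170 ms


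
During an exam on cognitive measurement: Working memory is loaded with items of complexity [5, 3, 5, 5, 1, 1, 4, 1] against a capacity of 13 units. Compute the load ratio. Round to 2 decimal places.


Total complexity = 5 + 3 + 5 + 5 + 1 + 1 + 4 + 1 = 25
Load = total / capacity = 25 / 13
= 1.92


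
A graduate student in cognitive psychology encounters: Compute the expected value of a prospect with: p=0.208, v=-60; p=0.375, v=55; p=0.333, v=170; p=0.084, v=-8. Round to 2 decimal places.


EU = sum(p_i * v_i)
0.208 * -60 = -12.48
0.375 * 55 = 20.625
0.333 * 170 = 56.61
0.084 * -8 = -0.672
EU = -12.48 + 20.625 + 56.61 + -0.672
= 64.08


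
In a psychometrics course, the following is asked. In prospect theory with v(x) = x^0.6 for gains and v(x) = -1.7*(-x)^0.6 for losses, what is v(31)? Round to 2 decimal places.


Since x = 31 >= 0, use v(x) = x^0.6
31^0.6 = 7.849
v(31) = 7.85


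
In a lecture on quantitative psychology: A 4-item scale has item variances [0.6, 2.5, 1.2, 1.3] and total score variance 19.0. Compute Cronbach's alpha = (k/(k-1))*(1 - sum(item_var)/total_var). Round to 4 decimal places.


alpha = (k/(k-1)) * (1 - sum(s_i^2)/s_total^2)
sum(item variances) = 5.6
k/(k-1) = 4/3 = 1.333333
1 - 5.6/19.0 = 1 - 0.294737 = 0.705263
alpha = 1.333333 * 0.705263
= 0.9404


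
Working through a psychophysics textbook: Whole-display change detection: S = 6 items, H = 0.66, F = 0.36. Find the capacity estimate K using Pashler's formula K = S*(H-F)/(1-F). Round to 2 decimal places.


K = S * (H - F) / (1 - F)
H - F = 0.3
1 - F = 0.64
K = 6 * 0.3 / 0.64
= 2.81


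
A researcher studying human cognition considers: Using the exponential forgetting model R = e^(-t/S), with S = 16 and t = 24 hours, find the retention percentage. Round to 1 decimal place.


R = e^(-t/S)
-t/S = -24/16 = -1.5
R = e^(-1.5) = 0.22313
Percentage = 0.22313 * 100
= 22.3


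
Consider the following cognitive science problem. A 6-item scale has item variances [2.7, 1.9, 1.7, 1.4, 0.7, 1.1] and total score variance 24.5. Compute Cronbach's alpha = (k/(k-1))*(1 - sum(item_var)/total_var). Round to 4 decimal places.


alpha = (k/(k-1)) * (1 - sum(s_i^2)/s_total^2)
sum(item variances) = 9.5
k/(k-1) = 6/5 = 1.2
1 - 9.5/24.5 = 1 - 0.387755 = 0.612245
alpha = 1.2 * 0.612245
= 0.7347


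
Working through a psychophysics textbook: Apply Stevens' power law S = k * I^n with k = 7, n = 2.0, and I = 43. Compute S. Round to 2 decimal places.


S = 7 * 43^2.0
43^2.0 = 1849.0
S = 7 * 1849.0
= 12943.00


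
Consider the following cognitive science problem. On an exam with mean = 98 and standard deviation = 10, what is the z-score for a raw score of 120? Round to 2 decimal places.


z = (X - mu) / sigma
= (120 - 98) / 10
= 22 / 10
= 2.20


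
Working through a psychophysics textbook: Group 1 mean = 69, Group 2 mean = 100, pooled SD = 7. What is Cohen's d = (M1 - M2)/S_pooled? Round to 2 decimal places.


Cohen's d = (M1 - M2) / S_pooled
= (69 - 100) / 7
= -31 / 7
= -4.43


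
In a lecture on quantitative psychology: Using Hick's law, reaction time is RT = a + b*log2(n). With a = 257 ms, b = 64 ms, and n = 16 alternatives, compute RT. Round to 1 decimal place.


RT = 257 + 64 * log2(16)
log2(16) = 4.0
RT = 257 + 64 * 4.0
= 257 + 256.0
= 513.0 ms


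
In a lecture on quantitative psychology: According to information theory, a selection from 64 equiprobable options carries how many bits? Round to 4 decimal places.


H = log2(n)
H = log2(64)
= 6.0000


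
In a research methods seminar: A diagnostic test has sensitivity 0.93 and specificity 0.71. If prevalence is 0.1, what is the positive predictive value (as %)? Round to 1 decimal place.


PPV = (sens * prev) / (sens * prev + (1-spec) * (1-prev))
Numerator = 0.93 * 0.1 = 0.093
P(positive and no disease) = (1 - spec) * (1 - prev) = (1 - 0.71) * (1 - 0.1) = 0.261
Denominator = 0.093 + 0.261 = 0.354
PPV = 0.093 / 0.354 = 0.262712
As percentage = 26.3


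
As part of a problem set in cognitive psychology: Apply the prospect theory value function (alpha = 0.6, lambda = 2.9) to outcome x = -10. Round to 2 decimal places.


Since x = -10 < 0, use v(x) = -lambda*(-x)^alpha
(-x) = 10
10^0.6 = 3.9811
v(-10) = -2.9 * 3.9811
= -11.55


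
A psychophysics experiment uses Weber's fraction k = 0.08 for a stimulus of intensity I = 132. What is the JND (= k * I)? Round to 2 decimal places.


JND = k * I
JND = 0.08 * 132
= 10.56


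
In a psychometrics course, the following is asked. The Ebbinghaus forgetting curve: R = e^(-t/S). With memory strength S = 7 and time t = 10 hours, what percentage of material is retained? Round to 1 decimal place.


R = e^(-t/S)
-t/S = -10/7 = -1.428571
R = e^(-1.428571) = 0.239651
Percentage = 0.239651 * 100
= 24.0


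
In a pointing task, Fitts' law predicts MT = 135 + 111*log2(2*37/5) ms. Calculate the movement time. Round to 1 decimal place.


MT = 135 + 111 * log2(2*37/5)
2D/W = 14.8
log2(14.8) = 3.8875
MT = 135 + 111 * 3.8875
= 566.5 ms


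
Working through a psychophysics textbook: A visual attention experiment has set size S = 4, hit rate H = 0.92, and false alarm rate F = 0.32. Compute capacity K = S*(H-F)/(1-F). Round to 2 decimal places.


K = S * (H - F) / (1 - F)
H - F = 0.6
1 - F = 0.68
K = 4 * 0.6 / 0.68
= 3.53


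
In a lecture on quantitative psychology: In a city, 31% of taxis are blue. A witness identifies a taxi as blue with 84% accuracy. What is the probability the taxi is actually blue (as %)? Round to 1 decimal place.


P(blue | says blue) = P(says blue | blue)*P(blue) / [P(says blue | blue)*P(blue) + P(says blue | not blue)*P(not blue)]
Numerator = 0.84 * 0.31 = 0.2604
False identification = 0.16 * 0.69 = 0.1104
P = 0.2604 / (0.2604 + 0.1104)
= 0.2604 / 0.3708
As percentage = 70.2


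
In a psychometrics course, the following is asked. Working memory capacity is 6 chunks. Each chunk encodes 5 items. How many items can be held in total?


Total items = chunks * items_per_chunk
= 6 * 5
= 30


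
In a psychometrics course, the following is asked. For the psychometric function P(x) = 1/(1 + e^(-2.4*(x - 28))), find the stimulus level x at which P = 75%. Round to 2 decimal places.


At P = 0.75: 0.75 = 1/(1 + e^(-k*(x-x0)))
Solving: e^(-k*(x-x0)) = 1/3
x = x0 + ln(3)/k
ln(3) = 1.0986
x = 28 + 1.0986/2.4
= 28 + 0.4578
= 28.46


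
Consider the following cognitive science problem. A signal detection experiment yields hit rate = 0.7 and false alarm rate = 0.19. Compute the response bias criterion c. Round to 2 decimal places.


c = -0.5 * (z(HR) + z(FAR))
z(0.7) = 0.5244
z(0.19) = -0.8779
c = -0.5 * (0.5244 + -0.8779)
= -0.5 * -0.3535
= 0.18


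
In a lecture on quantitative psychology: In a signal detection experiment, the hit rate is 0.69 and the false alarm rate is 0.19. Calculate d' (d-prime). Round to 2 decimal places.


d' = z(HR) - z(FAR)
z(0.69) = 0.4959
z(0.19) = -0.8779
d' = 0.4959 - -0.8779
= 1.37


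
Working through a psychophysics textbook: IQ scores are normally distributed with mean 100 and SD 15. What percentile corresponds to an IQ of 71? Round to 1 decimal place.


z = (IQ - mean) / SD
z = (71 - 100) / 15 = -1.9333
Percentile = Phi(-1.9333) * 100
Phi(-1.9333) = 0.0266
= 2.7


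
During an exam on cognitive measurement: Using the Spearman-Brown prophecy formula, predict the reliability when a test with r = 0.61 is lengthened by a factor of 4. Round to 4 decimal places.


r_new = n*r / (1 + (n-1)*r)
Numerator = 4 * 0.61 = 2.44
Denominator = 1 + 3 * 0.61 = 2.83
r_new = 2.44 / 2.83
= 0.8622


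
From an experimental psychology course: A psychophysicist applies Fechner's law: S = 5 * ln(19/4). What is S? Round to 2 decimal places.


S = 5 * ln(19/4)
I/I0 = 4.75
ln(4.75) = 1.5581
S = 5 * 1.5581
= 7.79


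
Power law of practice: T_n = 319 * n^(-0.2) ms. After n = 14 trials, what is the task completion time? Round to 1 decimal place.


T_n = 319 * 14^(-0.2)
14^(-0.2) = 0.589895
T_n = 319 * 0.589895
= 188.2 ms


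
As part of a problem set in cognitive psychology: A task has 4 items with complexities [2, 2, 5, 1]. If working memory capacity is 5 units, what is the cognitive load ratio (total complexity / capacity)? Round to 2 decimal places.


Total complexity = 2 + 2 + 5 + 1 = 10
Load = total / capacity = 10 / 5
= 2.00


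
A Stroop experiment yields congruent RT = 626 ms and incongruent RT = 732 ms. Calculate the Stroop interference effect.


Stroop effect = RT(incongruent) - RT(congruent)
= 732 - 626
= 106 ms


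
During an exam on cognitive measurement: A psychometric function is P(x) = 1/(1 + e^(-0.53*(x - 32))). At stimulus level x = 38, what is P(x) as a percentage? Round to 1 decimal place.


P(x) = 1/(1 + e^(-0.53*(38 - 32)))
Exponent = -0.53 * 6 = -3.18
e^(-3.18) = 0.041586
P = 1/(1 + 0.041586) = 0.960074
Percentage = 96.0
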